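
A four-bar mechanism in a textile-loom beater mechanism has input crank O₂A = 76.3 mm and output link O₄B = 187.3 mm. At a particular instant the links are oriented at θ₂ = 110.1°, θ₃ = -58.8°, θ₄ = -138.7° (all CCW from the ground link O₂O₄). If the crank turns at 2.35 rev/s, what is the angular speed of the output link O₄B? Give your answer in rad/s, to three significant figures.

ω₂ = 14.77 rad/s (from 2.35 rev/s).
Differentiating the loop-closure r₂e^{iθ₂}+r₃e^{iθ₃}=r₁+r₄e^{iθ₄} gives r₂ω₂e^{iθ₂}+r₃ω₃e^{iθ₃}=r₄ω₄e^{iθ₄}.
Eliminating the other unknown: ω₄ = r₂ω₂ sin(θ₂−θ₃) / [r₄ sin(θ₄−θ₃)].
Numerator sine = +0.19252; denominator sine = -0.98450.
Result = 0.0763·14.77·(+0.19252) / (0.1873·(-0.98450)) = -1.1762 rad/s; magnitude 1.1762 rad/s.

1.18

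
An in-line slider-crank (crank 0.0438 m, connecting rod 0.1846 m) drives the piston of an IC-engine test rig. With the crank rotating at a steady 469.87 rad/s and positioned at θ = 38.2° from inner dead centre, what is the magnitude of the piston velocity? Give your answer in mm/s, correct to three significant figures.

15100

ω = 469.9 rad/s
For an in-line slider-crank, x = r cosθ + √(L² − r² sin²θ), so v = −rω sinθ·[1 + r cosθ/√(L² − r² sin²θ)].
With r = 0.0438 m, L = 0.1846 m, θ = 38.2°: √(L² − r² sin²θ) = 0.1826 m.
v = −0.0438·469.9·0.61841·[1 + 0.0438·0.78586/0.1826] = -15.126 m/s.
|v| = 15.126 m/s = 15126 mm/s.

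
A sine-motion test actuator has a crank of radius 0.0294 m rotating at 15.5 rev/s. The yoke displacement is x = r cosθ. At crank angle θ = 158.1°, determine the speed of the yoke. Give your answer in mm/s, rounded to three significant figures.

ω = 97.39 rad/s (from 15.5 rev/s).
x = r cosθ ⇒ ẋ = −rω sinθ.
|v| = rω|sinθ| = 0.0294·97.39·|sin 158.1°| = 1.068 m/s = 1068 mm/s.

1070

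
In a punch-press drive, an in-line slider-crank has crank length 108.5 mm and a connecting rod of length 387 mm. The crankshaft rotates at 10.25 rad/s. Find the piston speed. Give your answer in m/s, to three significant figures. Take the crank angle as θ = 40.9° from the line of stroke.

0.885

ω = 10.25 rad/s
For an in-line slider-crank, x = r cosθ + √(L² − r² sin²θ), so v = −rω sinθ·[1 + r cosθ/√(L² − r² sin²θ)].
With r = 0.1085 m, L = 0.387 m, θ = 40.9°: √(L² − r² sin²θ) = 0.38042 m.
v = −0.1085·10.25·0.65474·[1 + 0.1085·0.75585/0.38042] = -0.88513 m/s.
|v| = 0.88513 m/s.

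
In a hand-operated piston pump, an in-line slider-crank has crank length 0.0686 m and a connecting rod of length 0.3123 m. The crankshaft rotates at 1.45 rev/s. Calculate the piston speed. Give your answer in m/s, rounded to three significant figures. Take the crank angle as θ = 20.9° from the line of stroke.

0.269

ω = 2π·1.45 = 9.111 rad/s
For an in-line slider-crank, x = r cosθ + √(L² − r² sin²θ), so v = −rω sinθ·[1 + r cosθ/√(L² − r² sin²θ)].
With r = 0.0686 m, L = 0.3123 m, θ = 20.9°: √(L² − r² sin²θ) = 0.31134 m.
v = −0.0686·9.111·0.35674·[1 + 0.0686·0.93420/0.31134] = -0.26885 m/s.
|v| = 0.26885 m/s.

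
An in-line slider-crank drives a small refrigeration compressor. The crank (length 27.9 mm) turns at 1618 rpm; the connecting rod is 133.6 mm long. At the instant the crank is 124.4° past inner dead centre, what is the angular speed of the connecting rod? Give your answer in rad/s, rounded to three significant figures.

20.3

ω = 169.4 rad/s (converted from 1618 rpm).
The rod makes angle φ with the slider axis where L sinφ = r sinθ; differentiating, L cosφ·φ̇ = r ω cosθ.
L cosφ = √(L² − r² sin²θ) = 0.1316 m.
|ω_rod| = r ω |cosθ| / √(L² − r² sin²θ) = 0.0279·169.4·0.56497/0.1316 = 20.294 rad/s.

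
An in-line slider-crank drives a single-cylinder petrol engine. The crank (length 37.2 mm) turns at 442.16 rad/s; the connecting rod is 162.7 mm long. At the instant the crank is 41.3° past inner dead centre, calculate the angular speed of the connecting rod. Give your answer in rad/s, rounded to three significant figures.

ω = 442.2 rad/s
The rod makes angle φ with the slider axis where L sinφ = r sinθ; differentiating, L cosφ·φ̇ = r ω cosθ.
L cosφ = √(L² − r² sin²θ) = 0.16084 m.
|ω_rod| = r ω |cosθ| / √(L² − r² sin²θ) = 0.0372·442.2·0.75126/0.16084 = 76.83 rad/s.

76.8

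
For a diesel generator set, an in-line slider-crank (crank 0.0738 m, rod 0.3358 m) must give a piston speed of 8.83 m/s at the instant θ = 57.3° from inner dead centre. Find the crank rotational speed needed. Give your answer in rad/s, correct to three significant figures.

127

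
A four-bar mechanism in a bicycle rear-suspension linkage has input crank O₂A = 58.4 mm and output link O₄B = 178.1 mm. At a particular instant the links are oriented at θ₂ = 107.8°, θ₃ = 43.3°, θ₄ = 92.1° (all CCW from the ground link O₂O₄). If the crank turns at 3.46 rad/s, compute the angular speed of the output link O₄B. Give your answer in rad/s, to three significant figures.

1.36

ω₂ = 3.46 rad/s
Differentiating the loop-closure r₂e^{iθ₂}+r₃e^{iθ₃}=r₁+r₄e^{iθ₄} gives r₂ω₂e^{iθ₂}+r₃ω₃e^{iθ₃}=r₄ω₄e^{iθ₄}.
Eliminating the other unknown: ω₄ = r₂ω₂ sin(θ₂−θ₃) / [r₄ sin(θ₄−θ₃)].
Numerator sine = +0.90259; denominator sine = +0.75241.
Result = 0.0584·3.46·(+0.90259) / (0.1781·(+0.75241)) = +1.361 rad/s; magnitude 1.361 rad/s.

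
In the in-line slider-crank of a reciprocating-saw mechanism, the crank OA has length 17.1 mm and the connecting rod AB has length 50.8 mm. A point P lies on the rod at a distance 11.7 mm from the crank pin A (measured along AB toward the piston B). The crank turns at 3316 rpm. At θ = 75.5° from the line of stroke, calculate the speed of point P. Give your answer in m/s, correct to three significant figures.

5.98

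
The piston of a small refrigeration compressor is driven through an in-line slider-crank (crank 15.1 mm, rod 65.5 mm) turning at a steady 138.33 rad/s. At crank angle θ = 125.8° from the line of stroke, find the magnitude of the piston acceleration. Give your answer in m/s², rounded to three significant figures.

ω = 138.3 rad/s
x(θ) = r cosθ + √(L² − r² sin²θ); with ω constant, a = ω²·d²x/dθ².
d²x/dθ² = −r cosθ − r²(cos2θ)/√u − r⁴ sin²2θ/(4u^{3/2}),  u = L² − r² sin²θ = 0.00414026 m².
Substituting r = 0.0151 m, L = 0.0655 m, θ = 125.8°: d²x/dθ² = +0.0099075 m.
a = ω²·d²x/dθ² = (138.3)²·(+0.0099075) = +189.58 m/s²;  |a| = 189.58 m/s².

190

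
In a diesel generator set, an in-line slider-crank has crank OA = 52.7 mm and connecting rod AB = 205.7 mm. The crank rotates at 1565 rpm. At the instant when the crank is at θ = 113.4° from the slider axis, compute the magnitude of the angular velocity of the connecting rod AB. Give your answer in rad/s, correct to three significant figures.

17.2

ω = 163.9 rad/s (converted from 1565 rpm).
The rod makes angle φ with the slider axis where L sinφ = r sinθ; differentiating, L cosφ·φ̇ = r ω cosθ.
L cosφ = √(L² − r² sin²θ) = 0.19993 m.
|ω_rod| = r ω |cosθ| / √(L² − r² sin²θ) = 0.0527·163.9·0.39715/0.19993 = 17.156 rad/s.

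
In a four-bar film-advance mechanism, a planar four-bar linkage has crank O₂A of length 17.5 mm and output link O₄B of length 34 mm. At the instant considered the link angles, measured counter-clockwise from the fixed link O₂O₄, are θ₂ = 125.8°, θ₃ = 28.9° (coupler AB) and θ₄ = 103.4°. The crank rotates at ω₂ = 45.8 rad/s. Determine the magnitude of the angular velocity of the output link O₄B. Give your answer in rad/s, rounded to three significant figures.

ω₂ = 45.8 rad/s
Differentiating the loop-closure r₂e^{iθ₂}+r₃e^{iθ₃}=r₁+r₄e^{iθ₄} gives r₂ω₂e^{iθ₂}+r₃ω₃e^{iθ₃}=r₄ω₄e^{iθ₄}.
Eliminating the other unknown: ω₄ = r₂ω₂ sin(θ₂−θ₃) / [r₄ sin(θ₄−θ₃)].
Numerator sine = +0.99276; denominator sine = +0.96363.
Result = 0.0175·45.8·(+0.99276) / (0.034·(+0.96363)) = +24.286 rad/s; magnitude 24.286 rad/s.

24.3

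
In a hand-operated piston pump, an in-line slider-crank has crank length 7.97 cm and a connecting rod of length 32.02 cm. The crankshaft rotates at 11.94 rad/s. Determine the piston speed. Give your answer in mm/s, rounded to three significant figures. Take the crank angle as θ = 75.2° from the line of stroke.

980

ω = 11.94 rad/s
For an in-line slider-crank, x = r cosθ + √(L² − r² sin²θ), so v = −rω sinθ·[1 + r cosθ/√(L² − r² sin²θ)].
With r = 0.0797 m, L = 0.3202 m, θ = 75.2°: √(L² − r² sin²θ) = 0.31079 m.
v = −0.0797·11.94·0.96682·[1 + 0.0797·0.25545/0.31079] = -0.98032 m/s.
|v| = 0.98032 m/s = 980.32 mm/s.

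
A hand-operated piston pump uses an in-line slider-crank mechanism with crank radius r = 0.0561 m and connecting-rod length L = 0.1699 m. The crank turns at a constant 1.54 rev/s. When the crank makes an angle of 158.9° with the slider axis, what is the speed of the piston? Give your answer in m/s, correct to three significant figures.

ω = 2π·1.54 = 9.676 rad/s
For an in-line slider-crank, x = r cosθ + √(L² − r² sin²θ), so v = −rω sinθ·[1 + r cosθ/√(L² − r² sin²θ)].
With r = 0.0561 m, L = 0.1699 m, θ = 158.9°: √(L² − r² sin²θ) = 0.1687 m.
v = −0.0561·9.676·0.36000·[1 + 0.0561·-0.93295/0.1687] = -0.13479 m/s.
|v| = 0.13479 m/s.

0.135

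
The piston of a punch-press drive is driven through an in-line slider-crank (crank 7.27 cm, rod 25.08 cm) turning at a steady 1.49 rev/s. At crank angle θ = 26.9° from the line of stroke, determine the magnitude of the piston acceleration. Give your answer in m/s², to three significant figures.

ω = 2π·1.49 = 9.362 rad/s
x(θ) = r cosθ + √(L² − r² sin²θ); with ω constant, a = ω²·d²x/dθ².
d²x/dθ² = −r cosθ − r²(cos2θ)/√u − r⁴ sin²2θ/(4u^{3/2}),  u = L² − r² sin²θ = 0.0618188 m².
Substituting r = 0.0727 m, L = 0.2508 m, θ = 26.9°: d²x/dθ² = -0.077684 m.
a = ω²·d²x/dθ² = (9.362)²·(-0.077684) = -6.8087 m/s²;  |a| = 6.8087 m/s².

6.81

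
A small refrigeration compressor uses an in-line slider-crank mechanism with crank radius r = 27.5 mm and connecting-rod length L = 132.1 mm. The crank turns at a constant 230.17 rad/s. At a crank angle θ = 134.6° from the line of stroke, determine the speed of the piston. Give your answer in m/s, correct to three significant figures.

3.84

ω = 230.2 rad/s
For an in-line slider-crank, x = r cosθ + √(L² − r² sin²θ), so v = −rω sinθ·[1 + r cosθ/√(L² − r² sin²θ)].
With r = 0.0275 m, L = 0.1321 m, θ = 134.6°: √(L² − r² sin²θ) = 0.13064 m.
v = −0.0275·230.2·0.71203·[1 + 0.0275·-0.70215/0.13064] = -3.8408 m/s.
|v| = 3.8408 m/s.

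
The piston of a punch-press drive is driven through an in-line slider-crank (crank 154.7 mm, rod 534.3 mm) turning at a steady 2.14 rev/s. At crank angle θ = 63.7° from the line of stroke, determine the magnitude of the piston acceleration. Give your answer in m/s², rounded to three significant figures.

7.42

ω = 2π·2.14 = 13.45 rad/s
x(θ) = r cosθ + √(L² − r² sin²θ); with ω constant, a = ω²·d²x/dθ².
d²x/dθ² = −r cosθ − r²(cos2θ)/√u − r⁴ sin²2θ/(4u^{3/2}),  u = L² − r² sin²θ = 0.266243 m².
Substituting r = 0.1547 m, L = 0.5343 m, θ = 63.7°: d²x/dθ² = -0.04103 m.
a = ω²·d²x/dθ² = (13.45)²·(-0.04103) = -7.418 m/s²;  |a| = 7.418 m/s².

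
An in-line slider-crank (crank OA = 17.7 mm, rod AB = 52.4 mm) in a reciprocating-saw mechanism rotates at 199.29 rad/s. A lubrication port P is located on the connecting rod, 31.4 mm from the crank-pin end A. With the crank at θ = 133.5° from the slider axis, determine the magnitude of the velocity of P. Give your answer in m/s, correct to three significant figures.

ω = 199.3 rad/s.  Crank-pin speed |V_A| = rω = 3.5274 m/s, perpendicular to OA.
Rod angle: sinφ = −(r/L) sinθ ⇒ φ = -14.183°; ω_rod = −rω cosθ/√(L²−r²sin²θ) = +47.795 rad/s.
V_P = V_A + ω_rod × AP, with AP = 0.0314 m along the rod.
Components: V_Px = −rω sinθ − a·ω_rod·sinφ = -2.191 m/s;  V_Py = rω cosθ + a·ω_rod·cosφ = -0.9731 m/s.
|V_P| = √(V_Px² + V_Py²) = 2.3974 m/s.

2.40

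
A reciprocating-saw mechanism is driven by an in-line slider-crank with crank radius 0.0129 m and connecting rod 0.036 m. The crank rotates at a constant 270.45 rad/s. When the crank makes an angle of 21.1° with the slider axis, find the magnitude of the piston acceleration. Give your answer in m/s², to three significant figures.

1140

ω = 270.4 rad/s
x(θ) = r cosθ + √(L² − r² sin²θ); with ω constant, a = ω²·d²x/dθ².
d²x/dθ² = −r cosθ − r²(cos2θ)/√u − r⁴ sin²2θ/(4u^{3/2}),  u = L² − r² sin²θ = 0.00127443 m².
Substituting r = 0.0129 m, L = 0.036 m, θ = 21.1°: d²x/dθ² = -0.015557 m.
a = ω²·d²x/dθ² = (270.4)²·(-0.015557) = -1137.9 m/s²;  |a| = 1137.9 m/s².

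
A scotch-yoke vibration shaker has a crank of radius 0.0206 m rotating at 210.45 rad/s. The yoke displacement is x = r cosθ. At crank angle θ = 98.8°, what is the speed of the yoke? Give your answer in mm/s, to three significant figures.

ω = 210.4 rad/s
x = r cosθ ⇒ ẋ = −rω sinθ.
|v| = rω|sinθ| = 0.0206·210.4·|sin 98.8°| = 4.2842 m/s = 4284.2 mm/s.

4280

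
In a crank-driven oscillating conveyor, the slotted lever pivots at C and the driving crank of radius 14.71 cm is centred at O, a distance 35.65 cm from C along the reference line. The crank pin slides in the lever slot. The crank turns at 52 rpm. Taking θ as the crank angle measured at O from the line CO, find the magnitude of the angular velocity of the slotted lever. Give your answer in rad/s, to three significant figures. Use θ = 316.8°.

ω = 5.445 rad/s (from 52 rpm).
Crank pin A relative to C: A = (d + r cosθ, r sinθ); lever angle φ = atan2(r sinθ, d + r cosθ).
Differentiating tanφ: φ̇ = rω(d cosθ + r)/(d² + r² + 2dr cosθ).
d² + r² + 2dr cosθ = |CA|² = 0.225187 m²;  d cosθ + r = +0.40698 m.
|ω_lever| = |0.1471·5.445·+0.40698| / 0.225187 = 1.4477 rad/s.

1.45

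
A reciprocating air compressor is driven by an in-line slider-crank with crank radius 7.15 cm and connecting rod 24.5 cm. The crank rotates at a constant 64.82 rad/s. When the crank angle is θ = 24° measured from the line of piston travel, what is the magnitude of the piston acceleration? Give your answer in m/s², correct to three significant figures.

ω = 64.82 rad/s
x(θ) = r cosθ + √(L² − r² sin²θ); with ω constant, a = ω²·d²x/dθ².
d²x/dθ² = −r cosθ − r²(cos2θ)/√u − r⁴ sin²2θ/(4u^{3/2}),  u = L² − r² sin²θ = 0.0591793 m².
Substituting r = 0.0715 m, L = 0.245 m, θ = 24°: d²x/dθ² = -0.079631 m.
a = ω²·d²x/dθ² = (64.82)²·(-0.079631) = -334.58 m/s²;  |a| = 334.58 m/s².

335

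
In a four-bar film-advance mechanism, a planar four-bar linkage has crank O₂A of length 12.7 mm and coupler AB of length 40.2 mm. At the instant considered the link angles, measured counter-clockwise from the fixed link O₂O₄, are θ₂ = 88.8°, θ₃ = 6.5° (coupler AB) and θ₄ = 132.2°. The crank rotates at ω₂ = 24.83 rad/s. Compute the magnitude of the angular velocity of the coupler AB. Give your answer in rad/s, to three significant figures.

6.64

ω₂ = 24.83 rad/s
Differentiating the loop-closure r₂e^{iθ₂}+r₃e^{iθ₃}=r₁+r₄e^{iθ₄} gives r₂ω₂e^{iθ₂}+r₃ω₃e^{iθ₃}=r₄ω₄e^{iθ₄}.
Eliminating the other unknown: ω₃ = r₂ω₂ sin(θ₄−θ₂) / [r₃ sin(θ₃−θ₄)].
Numerator sine = +0.68709; denominator sine = -0.81208.
Result = 0.0127·24.83·(+0.68709) / (0.0402·(-0.81208)) = -6.6369 rad/s; magnitude 6.6369 rad/s.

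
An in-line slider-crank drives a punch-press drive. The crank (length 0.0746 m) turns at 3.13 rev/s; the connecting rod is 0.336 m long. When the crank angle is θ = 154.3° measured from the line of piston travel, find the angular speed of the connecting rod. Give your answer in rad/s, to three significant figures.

3.95

ω = 19.67 rad/s (converted from 3.13 rev/s).
The rod makes angle φ with the slider axis where L sinφ = r sinθ; differentiating, L cosφ·φ̇ = r ω cosθ.
L cosφ = √(L² − r² sin²θ) = 0.33444 m.
|ω_rod| = r ω |cosθ| / √(L² − r² sin²θ) = 0.0746·19.67·0.90108/0.33444 = 3.9528 rad/s.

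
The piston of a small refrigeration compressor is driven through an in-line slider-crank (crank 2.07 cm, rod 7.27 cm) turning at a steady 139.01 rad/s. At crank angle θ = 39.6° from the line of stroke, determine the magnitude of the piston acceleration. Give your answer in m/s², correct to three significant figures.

ω = 139 rad/s
x(θ) = r cosθ + √(L² − r² sin²θ); with ω constant, a = ω²·d²x/dθ².
d²x/dθ² = −r cosθ − r²(cos2θ)/√u − r⁴ sin²2θ/(4u^{3/2}),  u = L² − r² sin²θ = 0.00511119 m².
Substituting r = 0.0207 m, L = 0.0727 m, θ = 39.6°: d²x/dθ² = -0.017194 m.
a = ω²·d²x/dθ² = (139)²·(-0.017194) = -332.25 m/s²;  |a| = 332.25 m/s².

332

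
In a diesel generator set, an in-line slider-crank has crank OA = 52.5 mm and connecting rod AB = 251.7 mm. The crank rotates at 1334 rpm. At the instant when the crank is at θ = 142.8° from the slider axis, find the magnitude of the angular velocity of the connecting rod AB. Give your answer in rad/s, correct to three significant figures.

23.4

ω = 139.7 rad/s (converted from 1334 rpm).
The rod makes angle φ with the slider axis where L sinφ = r sinθ; differentiating, L cosφ·φ̇ = r ω cosθ.
L cosφ = √(L² − r² sin²θ) = 0.24969 m.
|ω_rod| = r ω |cosθ| / √(L² − r² sin²θ) = 0.0525·139.7·0.79653/0.24969 = 23.396 rad/s.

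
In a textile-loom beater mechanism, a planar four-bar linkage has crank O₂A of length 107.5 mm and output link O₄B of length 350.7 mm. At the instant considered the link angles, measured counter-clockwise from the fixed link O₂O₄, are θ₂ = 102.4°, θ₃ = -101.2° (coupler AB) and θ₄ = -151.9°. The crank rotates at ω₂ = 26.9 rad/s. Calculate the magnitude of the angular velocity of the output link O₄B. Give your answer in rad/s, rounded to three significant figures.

ω₂ = 26.9 rad/s
Differentiating the loop-closure r₂e^{iθ₂}+r₃e^{iθ₃}=r₁+r₄e^{iθ₄} gives r₂ω₂e^{iθ₂}+r₃ω₃e^{iθ₃}=r₄ω₄e^{iθ₄}.
Eliminating the other unknown: ω₄ = r₂ω₂ sin(θ₂−θ₃) / [r₄ sin(θ₄−θ₃)].
Numerator sine = -0.40035; denominator sine = -0.77384.
Result = 0.1075·26.9·(-0.40035) / (0.3507·(-0.77384)) = +4.2659 rad/s; magnitude 4.2659 rad/s.

4.27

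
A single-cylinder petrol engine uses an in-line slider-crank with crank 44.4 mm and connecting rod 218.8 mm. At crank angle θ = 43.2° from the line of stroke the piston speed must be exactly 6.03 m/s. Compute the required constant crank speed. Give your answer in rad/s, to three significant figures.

For an in-line slider-crank, |v_piston| = rω|sinθ|·[1 + r cosθ/√(L² − r² sin²θ)].
With r = 0.0444 m, L = 0.2188 m, θ = 43.2°: the bracketed kinematic factor |dx/dθ| = 0.034934 m.
ω = v/|dx/dθ| = 6.03/0.034934 = 172.61 rad/s.

173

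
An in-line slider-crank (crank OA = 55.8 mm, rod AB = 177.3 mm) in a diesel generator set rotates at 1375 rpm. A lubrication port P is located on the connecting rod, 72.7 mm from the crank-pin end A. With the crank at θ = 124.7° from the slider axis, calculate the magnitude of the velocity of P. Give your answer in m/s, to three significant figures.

ω = 144 rad/s.  Crank-pin speed |V_A| = rω = 8.0346 m/s, perpendicular to OA.
Rod angle: sinφ = −(r/L) sinθ ⇒ φ = -14.996°; ω_rod = −rω cosθ/√(L²−r²sin²θ) = +26.707 rad/s.
V_P = V_A + ω_rod × AP, with AP = 0.0727 m along the rod.
Components: V_Px = −rω sinθ − a·ω_rod·sinφ = -6.1032 m/s;  V_Py = rω cosθ + a·ω_rod·cosφ = -2.6984 m/s.
|V_P| = √(V_Px² + V_Py²) = 6.6732 m/s.

6.67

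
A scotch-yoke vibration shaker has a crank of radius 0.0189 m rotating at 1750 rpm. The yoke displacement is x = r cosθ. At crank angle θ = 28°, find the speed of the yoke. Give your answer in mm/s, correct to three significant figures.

ω = 183.3 rad/s (from 1750 rpm).
x = r cosθ ⇒ ẋ = −rω sinθ.
|v| = rω|sinθ| = 0.0189·183.3·|sin 28°| = 1.6261 m/s = 1626.1 mm/s.

1630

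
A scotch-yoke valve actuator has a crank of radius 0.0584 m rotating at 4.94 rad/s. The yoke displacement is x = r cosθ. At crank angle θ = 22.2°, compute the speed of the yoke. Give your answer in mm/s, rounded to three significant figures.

ω = 4.94 rad/s
x = r cosθ ⇒ ẋ = −rω sinθ.
|v| = rω|sinθ| = 0.0584·4.94·|sin 22.2°| = 0.10901 m/s = 109.01 mm/s.

109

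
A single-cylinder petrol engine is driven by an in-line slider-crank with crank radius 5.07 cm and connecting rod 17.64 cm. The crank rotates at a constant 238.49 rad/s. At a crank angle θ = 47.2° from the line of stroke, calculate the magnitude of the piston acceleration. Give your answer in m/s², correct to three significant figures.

1910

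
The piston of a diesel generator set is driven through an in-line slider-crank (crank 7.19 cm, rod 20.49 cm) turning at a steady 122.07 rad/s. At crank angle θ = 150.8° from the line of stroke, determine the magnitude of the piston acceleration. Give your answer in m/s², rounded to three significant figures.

727

ω = 122.1 rad/s
x(θ) = r cosθ + √(L² − r² sin²θ); with ω constant, a = ω²·d²x/dθ².
d²x/dθ² = −r cosθ − r²(cos2θ)/√u − r⁴ sin²2θ/(4u^{3/2}),  u = L² − r² sin²θ = 0.0407536 m².
Substituting r = 0.0719 m, L = 0.2049 m, θ = 150.8°: d²x/dθ² = +0.048756 m.
a = ω²·d²x/dθ² = (122.1)²·(+0.048756) = +726.51 m/s²;  |a| = 726.51 m/s².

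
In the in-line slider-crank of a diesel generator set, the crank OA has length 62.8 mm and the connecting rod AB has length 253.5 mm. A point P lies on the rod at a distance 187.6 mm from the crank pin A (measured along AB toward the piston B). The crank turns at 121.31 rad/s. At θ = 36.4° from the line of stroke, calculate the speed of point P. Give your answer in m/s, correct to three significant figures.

5.43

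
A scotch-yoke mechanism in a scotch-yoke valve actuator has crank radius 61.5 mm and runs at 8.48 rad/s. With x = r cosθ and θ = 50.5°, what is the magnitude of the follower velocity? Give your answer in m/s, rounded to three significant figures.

ω = 8.48 rad/s
x = r cosθ ⇒ ẋ = −rω sinθ.
|v| = rω|sinθ| = 0.0615·8.48·|sin 50.5°| = 0.40242 m/s.

0.402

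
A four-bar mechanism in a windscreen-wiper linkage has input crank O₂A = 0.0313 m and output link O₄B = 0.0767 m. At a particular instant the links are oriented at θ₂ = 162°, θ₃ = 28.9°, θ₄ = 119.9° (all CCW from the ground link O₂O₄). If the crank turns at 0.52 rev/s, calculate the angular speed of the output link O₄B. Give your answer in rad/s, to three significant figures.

ω₂ = 3.267 rad/s (from 0.52 rev/s).
Differentiating the loop-closure r₂e^{iθ₂}+r₃e^{iθ₃}=r₁+r₄e^{iθ₄} gives r₂ω₂e^{iθ₂}+r₃ω₃e^{iθ₃}=r₄ω₄e^{iθ₄}.
Eliminating the other unknown: ω₄ = r₂ω₂ sin(θ₂−θ₃) / [r₄ sin(θ₄−θ₃)].
Numerator sine = +0.73016; denominator sine = +0.99985.
Result = 0.0313·3.267·(+0.73016) / (0.0767·(+0.99985)) = +0.97368 rad/s; magnitude 0.97368 rad/s.

0.974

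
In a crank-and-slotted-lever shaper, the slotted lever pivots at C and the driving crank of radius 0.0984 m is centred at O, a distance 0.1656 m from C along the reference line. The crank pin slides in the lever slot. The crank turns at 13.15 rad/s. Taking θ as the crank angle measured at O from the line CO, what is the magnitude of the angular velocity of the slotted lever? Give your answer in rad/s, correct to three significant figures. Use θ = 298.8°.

ω = 13.15 rad/s
Crank pin A relative to C: A = (d + r cosθ, r sinθ); lever angle φ = atan2(r sinθ, d + r cosθ).
Differentiating tanφ: φ̇ = rω(d cosθ + r)/(d² + r² + 2dr cosθ).
d² + r² + 2dr cosθ = |CA|² = 0.0528063 m²;  d cosθ + r = +0.17818 m.
|ω_lever| = |0.0984·13.15·+0.17818| / 0.0528063 = 4.3661 rad/s.

4.37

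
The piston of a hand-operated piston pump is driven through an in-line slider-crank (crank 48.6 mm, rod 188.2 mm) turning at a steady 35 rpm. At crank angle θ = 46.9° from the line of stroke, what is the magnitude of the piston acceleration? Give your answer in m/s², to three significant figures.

ω = 2π·35/60 = 3.665 rad/s
x(θ) = r cosθ + √(L² − r² sin²θ); with ω constant, a = ω²·d²x/dθ².
d²x/dθ² = −r cosθ − r²(cos2θ)/√u − r⁴ sin²2θ/(4u^{3/2}),  u = L² − r² sin²θ = 0.03416 m².
Substituting r = 0.0486 m, L = 0.1882 m, θ = 46.9°: d²x/dθ² = -0.03258 m.
a = ω²·d²x/dθ² = (3.665)²·(-0.03258) = -0.43767 m/s²;  |a| = 0.43767 m/s².

0.438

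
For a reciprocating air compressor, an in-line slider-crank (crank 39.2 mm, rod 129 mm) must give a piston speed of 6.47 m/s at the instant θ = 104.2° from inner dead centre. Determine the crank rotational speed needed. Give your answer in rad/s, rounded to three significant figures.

For an in-line slider-crank, |v_piston| = rω|sinθ|·[1 + r cosθ/√(L² − r² sin²θ)].
With r = 0.0392 m, L = 0.129 m, θ = 104.2°: the bracketed kinematic factor |dx/dθ| = 0.035038 m.
ω = v/|dx/dθ| = 6.47/0.035038 = 184.66 rad/s.

185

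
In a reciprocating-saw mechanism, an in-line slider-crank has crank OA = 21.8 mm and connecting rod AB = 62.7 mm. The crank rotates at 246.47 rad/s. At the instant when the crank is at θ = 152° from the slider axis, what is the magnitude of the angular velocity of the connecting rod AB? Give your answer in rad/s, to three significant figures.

76.7

ω = 246.5 rad/s
The rod makes angle φ with the slider axis where L sinφ = r sinθ; differentiating, L cosφ·φ̇ = r ω cosθ.
L cosφ = √(L² − r² sin²θ) = 0.061859 m.
|ω_rod| = r ω |cosθ| / √(L² − r² sin²θ) = 0.0218·246.5·0.88295/0.061859 = 76.692 rad/s.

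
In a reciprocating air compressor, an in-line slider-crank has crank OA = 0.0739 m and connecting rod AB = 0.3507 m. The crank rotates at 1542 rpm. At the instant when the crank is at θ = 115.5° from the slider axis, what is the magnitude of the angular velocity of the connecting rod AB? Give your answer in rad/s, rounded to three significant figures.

ω = 161.5 rad/s (converted from 1542 rpm).
The rod makes angle φ with the slider axis where L sinφ = r sinθ; differentiating, L cosφ·φ̇ = r ω cosθ.
L cosφ = √(L² − r² sin²θ) = 0.3443 m.
|ω_rod| = r ω |cosθ| / √(L² − r² sin²θ) = 0.0739·161.5·0.43051/0.3443 = 14.921 rad/s.

14.9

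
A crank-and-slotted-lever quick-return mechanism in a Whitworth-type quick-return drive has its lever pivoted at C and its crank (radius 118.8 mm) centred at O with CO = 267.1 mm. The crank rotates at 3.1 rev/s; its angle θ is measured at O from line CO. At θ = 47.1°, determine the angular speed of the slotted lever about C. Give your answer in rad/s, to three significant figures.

5.41

ω = 19.48 rad/s (from 3.1 rev/s).
Crank pin A relative to C: A = (d + r cosθ, r sinθ); lever angle φ = atan2(r sinθ, d + r cosθ).
Differentiating tanφ: φ̇ = rω(d cosθ + r)/(d² + r² + 2dr cosθ).
d² + r² + 2dr cosθ = |CA|² = 0.128656 m²;  d cosθ + r = +0.30062 m.
|ω_lever| = |0.1188·19.48·+0.30062| / 0.128656 = 5.4069 rad/s.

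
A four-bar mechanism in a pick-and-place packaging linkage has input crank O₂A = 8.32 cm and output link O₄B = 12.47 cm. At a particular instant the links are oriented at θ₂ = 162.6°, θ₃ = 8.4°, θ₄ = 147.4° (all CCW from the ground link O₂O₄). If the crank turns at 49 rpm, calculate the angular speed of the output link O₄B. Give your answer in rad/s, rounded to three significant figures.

ω₂ = 5.131 rad/s (from 49 rpm).
Differentiating the loop-closure r₂e^{iθ₂}+r₃e^{iθ₃}=r₁+r₄e^{iθ₄} gives r₂ω₂e^{iθ₂}+r₃ω₃e^{iθ₃}=r₄ω₄e^{iθ₄}.
Eliminating the other unknown: ω₄ = r₂ω₂ sin(θ₂−θ₃) / [r₄ sin(θ₄−θ₃)].
Numerator sine = +0.43523; denominator sine = +0.65606.
Result = 0.0832·5.131·(+0.43523) / (0.1247·(+0.65606)) = +2.2712 rad/s; magnitude 2.2712 rad/s.

2.27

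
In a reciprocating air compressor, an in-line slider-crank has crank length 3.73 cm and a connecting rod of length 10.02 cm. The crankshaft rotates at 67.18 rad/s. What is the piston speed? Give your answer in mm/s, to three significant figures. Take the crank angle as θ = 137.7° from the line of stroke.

1210

ω = 67.18 rad/s
For an in-line slider-crank, x = r cosθ + √(L² − r² sin²θ), so v = −rω sinθ·[1 + r cosθ/√(L² − r² sin²θ)].
With r = 0.0373 m, L = 0.1002 m, θ = 137.7°: √(L² − r² sin²θ) = 0.097004 m.
v = −0.0373·67.18·0.67301·[1 + 0.0373·-0.73963/0.097004] = -1.2068 m/s.
|v| = 1.2068 m/s = 1206.8 mm/s.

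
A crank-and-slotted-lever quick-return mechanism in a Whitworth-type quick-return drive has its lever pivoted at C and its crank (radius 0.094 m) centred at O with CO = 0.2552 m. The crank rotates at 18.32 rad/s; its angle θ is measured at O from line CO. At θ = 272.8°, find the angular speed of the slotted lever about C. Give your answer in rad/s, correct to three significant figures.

2.40

ω = 18.32 rad/s
Crank pin A relative to C: A = (d + r cosθ, r sinθ); lever angle φ = atan2(r sinθ, d + r cosθ).
Differentiating tanφ: φ̇ = rω(d cosθ + r)/(d² + r² + 2dr cosθ).
d² + r² + 2dr cosθ = |CA|² = 0.0763067 m²;  d cosθ + r = +0.10647 m.
|ω_lever| = |0.094·18.32·+0.10647| / 0.0763067 = 2.4027 rad/s.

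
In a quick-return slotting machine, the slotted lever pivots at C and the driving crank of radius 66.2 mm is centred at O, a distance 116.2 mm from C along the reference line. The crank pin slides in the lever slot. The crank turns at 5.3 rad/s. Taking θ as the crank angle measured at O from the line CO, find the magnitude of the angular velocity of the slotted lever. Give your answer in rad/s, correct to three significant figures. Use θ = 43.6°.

1.82

ω = 5.3 rad/s
Crank pin A relative to C: A = (d + r cosθ, r sinθ); lever angle φ = atan2(r sinθ, d + r cosθ).
Differentiating tanφ: φ̇ = rω(d cosθ + r)/(d² + r² + 2dr cosθ).
d² + r² + 2dr cosθ = |CA|² = 0.0290262 m²;  d cosθ + r = +0.15035 m.
|ω_lever| = |0.0662·5.3·+0.15035| / 0.0290262 = 1.8174 rad/s.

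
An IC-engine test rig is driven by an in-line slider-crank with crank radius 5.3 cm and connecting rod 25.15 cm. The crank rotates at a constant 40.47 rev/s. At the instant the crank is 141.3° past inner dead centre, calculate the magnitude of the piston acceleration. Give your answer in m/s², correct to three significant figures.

2510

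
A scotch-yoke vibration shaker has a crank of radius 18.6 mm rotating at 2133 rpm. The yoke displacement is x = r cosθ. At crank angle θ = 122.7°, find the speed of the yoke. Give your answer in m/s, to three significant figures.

3.50

ω = 223.4 rad/s (from 2133 rpm).
x = r cosθ ⇒ ẋ = −rω sinθ.
|v| = rω|sinθ| = 0.0186·223.4·|sin 122.7°| = 3.4962 m/s.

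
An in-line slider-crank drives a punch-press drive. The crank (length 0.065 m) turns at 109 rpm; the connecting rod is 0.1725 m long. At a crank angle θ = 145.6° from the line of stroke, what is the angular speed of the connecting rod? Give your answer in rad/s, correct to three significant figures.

3.63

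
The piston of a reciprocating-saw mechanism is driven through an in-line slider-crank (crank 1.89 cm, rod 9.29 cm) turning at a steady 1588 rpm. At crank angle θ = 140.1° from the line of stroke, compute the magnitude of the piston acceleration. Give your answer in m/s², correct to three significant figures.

381

ω = 2π·1588/60 = 166.3 rad/s
x(θ) = r cosθ + √(L² − r² sin²θ); with ω constant, a = ω²·d²x/dθ².
d²x/dθ² = −r cosθ − r²(cos2θ)/√u − r⁴ sin²2θ/(4u^{3/2}),  u = L² − r² sin²θ = 0.00848343 m².
Substituting r = 0.0189 m, L = 0.0929 m, θ = 140.1°: d²x/dθ² = +0.013773 m.
a = ω²·d²x/dθ² = (166.3)²·(+0.013773) = +380.88 m/s²;  |a| = 380.88 m/s².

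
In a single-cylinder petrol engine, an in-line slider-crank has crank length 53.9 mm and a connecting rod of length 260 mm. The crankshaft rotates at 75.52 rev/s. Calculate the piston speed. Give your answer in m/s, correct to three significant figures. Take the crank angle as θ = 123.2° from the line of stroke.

ω = 2π·75.5 = 474.5 rad/s
For an in-line slider-crank, x = r cosθ + √(L² − r² sin²θ), so v = −rω sinθ·[1 + r cosθ/√(L² − r² sin²θ)].
With r = 0.0539 m, L = 0.26 m, θ = 123.2°: √(L² − r² sin²θ) = 0.25606 m.
v = −0.0539·474.5·0.83676·[1 + 0.0539·-0.54756/0.25606] = -18.934 m/s.
|v| = 18.934 m/s.

18.9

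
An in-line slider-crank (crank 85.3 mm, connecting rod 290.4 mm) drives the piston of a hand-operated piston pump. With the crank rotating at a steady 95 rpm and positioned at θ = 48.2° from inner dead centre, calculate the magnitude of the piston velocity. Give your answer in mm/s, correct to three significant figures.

ω = 2π·95/60 = 9.948 rad/s
For an in-line slider-crank, x = r cosθ + √(L² − r² sin²θ), so v = −rω sinθ·[1 + r cosθ/√(L² − r² sin²θ)].
With r = 0.0853 m, L = 0.2904 m, θ = 48.2°: √(L² − r² sin²θ) = 0.28335 m.
v = −0.0853·9.948·0.74548·[1 + 0.0853·0.66653/0.28335] = -0.75954 m/s.
|v| = 0.75954 m/s = 759.54 mm/s.

760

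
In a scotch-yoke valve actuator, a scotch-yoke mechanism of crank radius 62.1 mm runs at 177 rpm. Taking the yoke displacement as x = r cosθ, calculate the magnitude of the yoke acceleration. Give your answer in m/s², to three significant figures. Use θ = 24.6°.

19.4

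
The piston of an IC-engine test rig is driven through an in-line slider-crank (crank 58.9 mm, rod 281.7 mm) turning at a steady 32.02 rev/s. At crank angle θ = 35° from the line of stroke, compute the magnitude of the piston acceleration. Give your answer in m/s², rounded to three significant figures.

ω = 2π·32 = 201.2 rad/s
x(θ) = r cosθ + √(L² − r² sin²θ); with ω constant, a = ω²·d²x/dθ².
d²x/dθ² = −r cosθ − r²(cos2θ)/√u − r⁴ sin²2θ/(4u^{3/2}),  u = L² − r² sin²θ = 0.0782136 m².
Substituting r = 0.0589 m, L = 0.2817 m, θ = 35°: d²x/dθ² = -0.052612 m.
a = ω²·d²x/dθ² = (201.2)²·(-0.052612) = -2129.6 m/s²;  |a| = 2129.6 m/s².

2130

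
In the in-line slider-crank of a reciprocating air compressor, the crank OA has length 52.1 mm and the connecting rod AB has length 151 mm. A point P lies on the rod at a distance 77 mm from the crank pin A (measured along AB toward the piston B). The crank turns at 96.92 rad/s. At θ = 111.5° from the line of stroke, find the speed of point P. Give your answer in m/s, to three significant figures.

ω = 96.92 rad/s.  Crank-pin speed |V_A| = rω = 5.0495 m/s, perpendicular to OA.
Rod angle: sinφ = −(r/L) sinθ ⇒ φ = -18.725°; ω_rod = −rω cosθ/√(L²−r²sin²θ) = +12.941 rad/s.
V_P = V_A + ω_rod × AP, with AP = 0.077 m along the rod.
Components: V_Px = −rω sinθ − a·ω_rod·sinφ = -4.3783 m/s;  V_Py = rω cosθ + a·ω_rod·cosφ = -0.90695 m/s.
|V_P| = √(V_Px² + V_Py²) = 4.4712 m/s.

4.47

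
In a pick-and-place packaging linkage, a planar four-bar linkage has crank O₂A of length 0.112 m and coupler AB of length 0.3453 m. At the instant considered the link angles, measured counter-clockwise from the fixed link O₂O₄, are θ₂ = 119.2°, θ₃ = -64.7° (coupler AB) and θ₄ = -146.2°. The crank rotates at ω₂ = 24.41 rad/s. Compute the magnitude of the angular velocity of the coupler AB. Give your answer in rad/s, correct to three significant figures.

7.98

ω₂ = 24.41 rad/s
Differentiating the loop-closure r₂e^{iθ₂}+r₃e^{iθ₃}=r₁+r₄e^{iθ₄} gives r₂ω₂e^{iθ₂}+r₃ω₃e^{iθ₃}=r₄ω₄e^{iθ₄}.
Eliminating the other unknown: ω₃ = r₂ω₂ sin(θ₄−θ₂) / [r₃ sin(θ₃−θ₄)].
Numerator sine = +0.99678; denominator sine = +0.98902.
Result = 0.112·24.41·(+0.99678) / (0.3453·(+0.98902)) = +7.9797 rad/s; magnitude 7.9797 rad/s.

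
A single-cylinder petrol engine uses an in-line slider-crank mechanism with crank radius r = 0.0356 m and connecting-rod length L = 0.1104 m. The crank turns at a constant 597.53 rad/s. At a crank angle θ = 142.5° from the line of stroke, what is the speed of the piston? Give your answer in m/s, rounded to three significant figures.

9.57

ω = 597.5 rad/s
For an in-line slider-crank, x = r cosθ + √(L² − r² sin²θ), so v = −rω sinθ·[1 + r cosθ/√(L² − r² sin²θ)].
With r = 0.0356 m, L = 0.1104 m, θ = 142.5°: √(L² − r² sin²θ) = 0.10825 m.
v = −0.0356·597.5·0.60876·[1 + 0.0356·-0.79335/0.10825] = -9.571 m/s.
|v| = 9.571 m/s.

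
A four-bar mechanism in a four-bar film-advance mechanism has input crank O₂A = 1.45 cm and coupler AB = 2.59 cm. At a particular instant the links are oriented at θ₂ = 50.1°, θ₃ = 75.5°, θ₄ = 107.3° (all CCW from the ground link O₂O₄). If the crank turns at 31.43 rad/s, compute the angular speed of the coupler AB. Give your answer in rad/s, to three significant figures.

ω₂ = 31.43 rad/s
Differentiating the loop-closure r₂e^{iθ₂}+r₃e^{iθ₃}=r₁+r₄e^{iθ₄} gives r₂ω₂e^{iθ₂}+r₃ω₃e^{iθ₃}=r₄ω₄e^{iθ₄}.
Eliminating the other unknown: ω₃ = r₂ω₂ sin(θ₄−θ₂) / [r₃ sin(θ₃−θ₄)].
Numerator sine = +0.84057; denominator sine = -0.52696.
Result = 0.0145·31.43·(+0.84057) / (0.0259·(-0.52696)) = -28.068 rad/s; magnitude 28.068 rad/s.

28.1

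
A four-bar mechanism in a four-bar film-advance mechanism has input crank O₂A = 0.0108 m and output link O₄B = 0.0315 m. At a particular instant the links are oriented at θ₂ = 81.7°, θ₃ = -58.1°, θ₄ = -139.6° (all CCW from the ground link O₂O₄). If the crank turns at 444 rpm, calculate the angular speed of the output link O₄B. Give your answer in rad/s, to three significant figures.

10.4

ω₂ = 46.5 rad/s (from 444 rpm).
Differentiating the loop-closure r₂e^{iθ₂}+r₃e^{iθ₃}=r₁+r₄e^{iθ₄} gives r₂ω₂e^{iθ₂}+r₃ω₃e^{iθ₃}=r₄ω₄e^{iθ₄}.
Eliminating the other unknown: ω₄ = r₂ω₂ sin(θ₂−θ₃) / [r₄ sin(θ₄−θ₃)].
Numerator sine = +0.64546; denominator sine = -0.98902.
Result = 0.0108·46.5·(+0.64546) / (0.0315·(-0.98902)) = -10.404 rad/s; magnitude 10.404 rad/s.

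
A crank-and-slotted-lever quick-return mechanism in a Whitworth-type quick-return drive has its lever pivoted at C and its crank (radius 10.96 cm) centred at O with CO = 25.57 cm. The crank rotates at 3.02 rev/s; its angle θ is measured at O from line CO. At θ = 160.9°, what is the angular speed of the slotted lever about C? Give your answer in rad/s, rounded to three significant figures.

11.2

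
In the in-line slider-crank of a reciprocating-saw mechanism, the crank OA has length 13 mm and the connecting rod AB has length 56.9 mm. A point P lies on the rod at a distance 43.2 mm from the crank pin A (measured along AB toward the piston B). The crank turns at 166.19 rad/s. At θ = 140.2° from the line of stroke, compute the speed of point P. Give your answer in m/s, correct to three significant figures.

1.26

ω = 166.2 rad/s.  Crank-pin speed |V_A| = rω = 2.1605 m/s, perpendicular to OA.
Rod angle: sinφ = −(r/L) sinθ ⇒ φ = -8.409°; ω_rod = −rω cosθ/√(L²−r²sin²θ) = +29.488 rad/s.
V_P = V_A + ω_rod × AP, with AP = 0.0432 m along the rod.
Components: V_Px = −rω sinθ − a·ω_rod·sinφ = -1.1966 m/s;  V_Py = rω cosθ + a·ω_rod·cosφ = -0.39965 m/s.
|V_P| = √(V_Px² + V_Py²) = 1.2616 m/s.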